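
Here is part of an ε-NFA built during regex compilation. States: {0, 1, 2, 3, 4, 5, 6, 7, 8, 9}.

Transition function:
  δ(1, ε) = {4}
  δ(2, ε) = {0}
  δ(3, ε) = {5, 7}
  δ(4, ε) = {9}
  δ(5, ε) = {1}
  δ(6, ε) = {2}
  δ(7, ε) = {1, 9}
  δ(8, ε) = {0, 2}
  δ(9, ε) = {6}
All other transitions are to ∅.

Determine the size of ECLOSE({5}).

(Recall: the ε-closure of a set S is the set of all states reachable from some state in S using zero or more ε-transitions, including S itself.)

7

Start with {5}.
From 5 via ε: add 1.
From 1 via ε: add 4.
From 4 via ε: add 9.
From 9 via ε: add 6.
From 6 via ε: add 2.
From 2 via ε: add 0.
ε-closure = {0, 1, 2, 4, 5, 6, 9}, which has 7 states.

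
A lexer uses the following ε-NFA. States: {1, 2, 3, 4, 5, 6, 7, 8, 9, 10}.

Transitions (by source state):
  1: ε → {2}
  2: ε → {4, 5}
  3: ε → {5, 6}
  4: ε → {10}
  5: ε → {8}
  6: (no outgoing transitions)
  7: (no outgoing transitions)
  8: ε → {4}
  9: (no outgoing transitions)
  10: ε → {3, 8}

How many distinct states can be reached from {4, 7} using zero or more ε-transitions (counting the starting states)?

7

Start with {4, 7}.
From 4 via ε: add 10.
From 10 via ε: add 3, 8.
From 3 via ε: add 5, 6.
ε-closure = {3, 4, 5, 6, 7, 8, 10}, which has 7 states.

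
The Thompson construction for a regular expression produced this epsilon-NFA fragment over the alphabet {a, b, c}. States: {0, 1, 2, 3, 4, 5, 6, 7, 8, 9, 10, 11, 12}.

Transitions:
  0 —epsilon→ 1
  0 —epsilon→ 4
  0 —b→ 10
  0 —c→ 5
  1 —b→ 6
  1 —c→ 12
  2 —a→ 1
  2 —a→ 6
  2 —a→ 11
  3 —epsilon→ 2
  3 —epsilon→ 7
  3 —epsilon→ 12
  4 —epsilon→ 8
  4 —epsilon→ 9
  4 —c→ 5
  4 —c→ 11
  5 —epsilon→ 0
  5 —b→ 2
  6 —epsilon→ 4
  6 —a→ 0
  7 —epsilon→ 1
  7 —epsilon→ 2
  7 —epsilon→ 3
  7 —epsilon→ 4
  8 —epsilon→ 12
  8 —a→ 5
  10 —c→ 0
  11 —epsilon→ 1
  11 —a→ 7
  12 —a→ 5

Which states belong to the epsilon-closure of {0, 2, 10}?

{0, 1, 2, 4, 8, 9, 10, 12}

Start with {0, 2, 10}.
From 0 via epsilon: add 1, 4.
From 4 via epsilon: add 8, 9.
From 8 via epsilon: add 12.
No new states can be added; the closed set is {0, 1, 2, 4, 8, 9, 10, 12}.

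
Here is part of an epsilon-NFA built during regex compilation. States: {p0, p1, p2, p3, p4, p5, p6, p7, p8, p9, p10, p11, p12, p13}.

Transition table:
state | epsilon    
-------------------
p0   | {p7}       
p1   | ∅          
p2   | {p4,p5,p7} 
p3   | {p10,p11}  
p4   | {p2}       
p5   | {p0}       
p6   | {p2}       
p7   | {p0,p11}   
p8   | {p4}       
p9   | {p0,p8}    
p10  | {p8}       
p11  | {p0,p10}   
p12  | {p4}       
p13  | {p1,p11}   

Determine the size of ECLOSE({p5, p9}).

Start with {p5, p9}.
From p5 via epsilon: add p0.
From p9 via epsilon: add p8.
From p0 via epsilon: add p7.
From p8 via epsilon: add p4.
From p4 via epsilon: add p2.
From p7 via epsilon: add p11.
From p11 via epsilon: add p10.
epsilon-closure = {p0, p2, p4, p5, p7, p8, p9, p10, p11}, which has 9 states.

9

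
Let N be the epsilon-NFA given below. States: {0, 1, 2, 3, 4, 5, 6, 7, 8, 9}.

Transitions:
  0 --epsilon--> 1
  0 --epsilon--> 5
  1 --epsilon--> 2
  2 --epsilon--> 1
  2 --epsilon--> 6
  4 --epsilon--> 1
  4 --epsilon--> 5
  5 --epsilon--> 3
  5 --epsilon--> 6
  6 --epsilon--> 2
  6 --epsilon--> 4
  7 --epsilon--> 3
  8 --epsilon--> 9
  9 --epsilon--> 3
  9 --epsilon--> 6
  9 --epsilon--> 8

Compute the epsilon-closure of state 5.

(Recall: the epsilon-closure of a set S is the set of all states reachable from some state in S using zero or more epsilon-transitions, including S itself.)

Start with {5}.
From 5 via epsilon: add 3, 6.
From 6 via epsilon: add 2, 4.
From 2 via epsilon: add 1.
No new states can be added; the closed set is {1, 2, 3, 4, 5, 6}.

{1, 2, 3, 4, 5, 6}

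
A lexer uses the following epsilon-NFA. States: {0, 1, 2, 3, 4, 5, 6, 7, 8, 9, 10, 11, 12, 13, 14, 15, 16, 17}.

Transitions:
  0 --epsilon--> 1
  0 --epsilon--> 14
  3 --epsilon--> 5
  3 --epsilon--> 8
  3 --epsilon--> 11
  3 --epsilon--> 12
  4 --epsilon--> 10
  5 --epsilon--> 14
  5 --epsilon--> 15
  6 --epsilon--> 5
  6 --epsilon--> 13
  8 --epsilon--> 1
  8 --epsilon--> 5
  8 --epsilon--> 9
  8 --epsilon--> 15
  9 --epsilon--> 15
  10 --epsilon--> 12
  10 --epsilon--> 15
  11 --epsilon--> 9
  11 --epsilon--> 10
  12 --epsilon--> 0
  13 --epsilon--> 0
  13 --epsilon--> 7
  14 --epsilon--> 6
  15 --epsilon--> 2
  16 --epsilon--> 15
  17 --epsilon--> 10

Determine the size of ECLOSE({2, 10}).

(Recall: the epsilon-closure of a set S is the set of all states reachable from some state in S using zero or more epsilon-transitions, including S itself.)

11

Start with {2, 10}.
From 10 via epsilon: add 12, 15.
From 12 via epsilon: add 0.
From 0 via epsilon: add 1, 14.
From 14 via epsilon: add 6.
From 6 via epsilon: add 5, 13.
From 13 via epsilon: add 7.
epsilon-closure = {0, 1, 2, 5, 6, 7, 10, 12, 13, 14, 15}, which has 11 states.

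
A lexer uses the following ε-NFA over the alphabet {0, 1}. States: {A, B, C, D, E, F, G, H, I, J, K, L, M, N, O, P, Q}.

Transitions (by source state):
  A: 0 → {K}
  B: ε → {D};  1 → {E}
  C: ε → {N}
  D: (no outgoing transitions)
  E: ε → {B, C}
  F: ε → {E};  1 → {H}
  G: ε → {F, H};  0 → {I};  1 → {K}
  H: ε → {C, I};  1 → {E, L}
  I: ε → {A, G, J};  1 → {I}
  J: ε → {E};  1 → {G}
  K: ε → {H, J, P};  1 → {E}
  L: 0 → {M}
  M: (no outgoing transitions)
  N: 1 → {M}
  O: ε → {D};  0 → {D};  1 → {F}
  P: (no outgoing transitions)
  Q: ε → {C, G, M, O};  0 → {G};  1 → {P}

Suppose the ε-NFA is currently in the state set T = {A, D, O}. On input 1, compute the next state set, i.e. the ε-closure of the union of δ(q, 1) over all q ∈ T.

O on 1 → {F}.
No 1-transition from A, D.
Union after reading 1: {F}.
Now take the ε-closure:
From F via ε: add E.
From E via ε: add B, C.
From B via ε: add D.
From C via ε: add N.
No new states can be added; the closed set is {B, C, D, E, F, N}.

{B, C, D, E, F, N}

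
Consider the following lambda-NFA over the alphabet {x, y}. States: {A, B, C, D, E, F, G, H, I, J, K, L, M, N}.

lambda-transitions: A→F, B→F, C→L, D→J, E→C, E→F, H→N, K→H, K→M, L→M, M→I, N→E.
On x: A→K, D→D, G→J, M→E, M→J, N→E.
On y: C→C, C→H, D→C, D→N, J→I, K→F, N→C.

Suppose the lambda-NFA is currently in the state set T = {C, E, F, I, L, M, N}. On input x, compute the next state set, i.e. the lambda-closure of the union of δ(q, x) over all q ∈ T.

M on x → {E, J}.
N on x → {E}.
No x-transition from C, E, F, I, L.
Union after reading x: {E, J}.
Now take the lambda-closure:
From E via lambda: add C, F.
From C via lambda: add L.
From L via lambda: add M.
From M via lambda: add I.
No new states can be added; the closed set is {C, E, F, I, J, L, M}.

{C, E, F, I, J, L, M}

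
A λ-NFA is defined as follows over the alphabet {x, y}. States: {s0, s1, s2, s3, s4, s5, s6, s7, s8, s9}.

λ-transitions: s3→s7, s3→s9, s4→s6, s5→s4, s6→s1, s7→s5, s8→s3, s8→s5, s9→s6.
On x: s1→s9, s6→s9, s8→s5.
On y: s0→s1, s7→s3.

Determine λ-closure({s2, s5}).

Start with {s2, s5}.
From s5 via λ: add s4.
From s4 via λ: add s6.
From s6 via λ: add s1.
No new states can be added; the closed set is {s1, s2, s4, s5, s6}.

{s1, s2, s4, s5, s6}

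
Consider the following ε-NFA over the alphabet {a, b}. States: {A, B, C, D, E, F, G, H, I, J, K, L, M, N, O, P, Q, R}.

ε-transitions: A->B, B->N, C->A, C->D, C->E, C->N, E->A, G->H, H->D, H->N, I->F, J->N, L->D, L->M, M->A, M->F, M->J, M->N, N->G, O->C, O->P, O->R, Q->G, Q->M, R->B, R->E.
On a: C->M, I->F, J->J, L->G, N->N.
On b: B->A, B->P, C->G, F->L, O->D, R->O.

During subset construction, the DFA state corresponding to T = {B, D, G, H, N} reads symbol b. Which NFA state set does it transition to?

B on b → {A, P}.
No b-transition from D, G, H, N.
Union after reading b: {A, P}.
Now take the ε-closure:
From A via ε: add B.
From B via ε: add N.
From N via ε: add G.
From G via ε: add H.
From H via ε: add D.
No new states can be added; the closed set is {A, B, D, G, H, N, P}.

{A, B, D, G, H, N, P}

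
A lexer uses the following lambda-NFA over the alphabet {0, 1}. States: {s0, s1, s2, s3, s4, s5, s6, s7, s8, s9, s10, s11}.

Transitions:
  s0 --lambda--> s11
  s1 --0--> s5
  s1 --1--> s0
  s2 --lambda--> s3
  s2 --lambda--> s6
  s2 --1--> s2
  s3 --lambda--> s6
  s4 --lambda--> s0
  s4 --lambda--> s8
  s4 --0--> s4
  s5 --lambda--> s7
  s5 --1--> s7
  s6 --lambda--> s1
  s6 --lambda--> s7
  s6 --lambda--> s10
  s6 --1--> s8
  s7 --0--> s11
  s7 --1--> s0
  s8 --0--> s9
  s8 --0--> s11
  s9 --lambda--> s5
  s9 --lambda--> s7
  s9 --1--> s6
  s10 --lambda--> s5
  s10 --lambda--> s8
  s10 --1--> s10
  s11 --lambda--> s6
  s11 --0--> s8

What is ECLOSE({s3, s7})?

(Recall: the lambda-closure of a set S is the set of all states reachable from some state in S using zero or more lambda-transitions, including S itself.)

{s1, s3, s5, s6, s7, s8, s10}

Start with {s3, s7}.
From s3 via lambda: add s6.
From s6 via lambda: add s1, s10.
From s10 via lambda: add s5, s8.
No new states can be added; the closed set is {s1, s3, s5, s6, s7, s8, s10}.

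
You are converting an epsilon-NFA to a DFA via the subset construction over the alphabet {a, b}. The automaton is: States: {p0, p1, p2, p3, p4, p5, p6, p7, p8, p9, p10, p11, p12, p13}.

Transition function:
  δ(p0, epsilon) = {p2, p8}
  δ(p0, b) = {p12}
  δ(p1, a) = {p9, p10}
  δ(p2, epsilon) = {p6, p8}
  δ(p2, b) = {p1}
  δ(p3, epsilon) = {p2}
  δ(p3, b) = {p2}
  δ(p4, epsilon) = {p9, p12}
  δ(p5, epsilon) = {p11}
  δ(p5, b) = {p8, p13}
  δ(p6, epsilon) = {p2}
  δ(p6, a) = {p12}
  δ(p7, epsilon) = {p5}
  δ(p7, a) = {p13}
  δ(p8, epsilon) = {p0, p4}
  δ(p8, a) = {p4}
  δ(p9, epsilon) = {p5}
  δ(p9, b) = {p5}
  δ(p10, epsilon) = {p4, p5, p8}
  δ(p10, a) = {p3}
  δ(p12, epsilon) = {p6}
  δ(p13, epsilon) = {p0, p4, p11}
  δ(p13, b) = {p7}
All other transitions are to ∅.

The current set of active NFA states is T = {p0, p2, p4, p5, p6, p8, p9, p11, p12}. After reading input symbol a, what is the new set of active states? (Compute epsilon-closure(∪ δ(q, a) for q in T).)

p6 on a → {p12}.
p8 on a → {p4}.
No a-transition from p0, p2, p4, p5, p9, p11, p12.
Union after reading a: {p4, p12}.
Now take the epsilon-closure:
From p4 via epsilon: add p9.
From p12 via epsilon: add p6.
From p6 via epsilon: add p2.
From p9 via epsilon: add p5.
From p2 via epsilon: add p8.
From p5 via epsilon: add p11.
From p8 via epsilon: add p0.
No new states can be added; the closed set is {p0, p2, p4, p5, p6, p8, p9, p11, p12}.

{p0, p2, p4, p5, p6, p8, p9, p11, p12}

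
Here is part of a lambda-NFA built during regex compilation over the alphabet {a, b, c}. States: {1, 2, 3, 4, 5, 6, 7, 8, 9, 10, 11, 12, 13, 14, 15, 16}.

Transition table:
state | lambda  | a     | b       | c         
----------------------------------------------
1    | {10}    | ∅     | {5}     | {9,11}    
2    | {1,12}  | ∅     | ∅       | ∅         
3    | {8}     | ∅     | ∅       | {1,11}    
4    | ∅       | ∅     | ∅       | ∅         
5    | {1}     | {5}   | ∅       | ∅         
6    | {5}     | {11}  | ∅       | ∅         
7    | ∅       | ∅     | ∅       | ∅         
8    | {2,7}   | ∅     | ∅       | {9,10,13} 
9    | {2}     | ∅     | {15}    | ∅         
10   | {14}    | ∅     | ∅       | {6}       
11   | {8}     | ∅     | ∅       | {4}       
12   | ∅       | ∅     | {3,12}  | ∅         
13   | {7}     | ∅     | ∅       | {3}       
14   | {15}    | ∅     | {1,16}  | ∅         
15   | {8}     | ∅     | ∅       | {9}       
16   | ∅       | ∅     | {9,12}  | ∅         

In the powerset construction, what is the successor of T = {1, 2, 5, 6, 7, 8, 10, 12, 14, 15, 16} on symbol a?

5 on a → {5}.
6 on a → {11}.
No a-transition from 1, 2, 7, 8, 10, 12, 14, 15, 16.
Union after reading a: {5, 11}.
Now take the lambda-closure:
From 5 via lambda: add 1.
From 11 via lambda: add 8.
From 1 via lambda: add 10.
From 8 via lambda: add 2, 7.
From 2 via lambda: add 12.
From 10 via lambda: add 14.
From 14 via lambda: add 15.
No new states can be added; the closed set is {1, 2, 5, 7, 8, 10, 11, 12, 14, 15}.

{1, 2, 5, 7, 8, 10, 11, 12, 14, 15}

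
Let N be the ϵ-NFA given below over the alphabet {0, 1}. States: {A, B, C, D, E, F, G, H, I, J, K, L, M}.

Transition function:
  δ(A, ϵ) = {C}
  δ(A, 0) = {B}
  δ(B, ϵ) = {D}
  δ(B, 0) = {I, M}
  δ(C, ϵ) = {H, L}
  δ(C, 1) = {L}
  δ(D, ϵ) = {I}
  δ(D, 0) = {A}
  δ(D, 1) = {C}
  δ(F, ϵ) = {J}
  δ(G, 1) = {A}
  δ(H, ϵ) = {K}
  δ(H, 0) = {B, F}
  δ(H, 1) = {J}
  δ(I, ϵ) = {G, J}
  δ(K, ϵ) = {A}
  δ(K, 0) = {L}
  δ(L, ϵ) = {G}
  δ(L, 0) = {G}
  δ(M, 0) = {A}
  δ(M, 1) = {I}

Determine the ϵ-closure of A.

Start with {A}.
From A via ϵ: add C.
From C via ϵ: add H, L.
From H via ϵ: add K.
From L via ϵ: add G.
No new states can be added; the closed set is {A, C, G, H, K, L}.

{A, C, G, H, K, L}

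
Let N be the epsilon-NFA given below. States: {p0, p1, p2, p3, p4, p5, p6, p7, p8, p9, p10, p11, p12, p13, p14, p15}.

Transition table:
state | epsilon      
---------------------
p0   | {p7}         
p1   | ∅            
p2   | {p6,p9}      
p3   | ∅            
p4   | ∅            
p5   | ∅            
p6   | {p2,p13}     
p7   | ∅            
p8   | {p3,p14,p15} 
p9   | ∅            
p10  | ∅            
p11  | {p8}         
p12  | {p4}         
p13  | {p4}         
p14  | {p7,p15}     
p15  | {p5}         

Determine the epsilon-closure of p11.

Start with {p11}.
From p11 via epsilon: add p8.
From p8 via epsilon: add p3, p14, p15.
From p14 via epsilon: add p7.
From p15 via epsilon: add p5.
No new states can be added; the closed set is {p3, p5, p7, p8, p11, p14, p15}.

{p3, p5, p7, p8, p11, p14, p15}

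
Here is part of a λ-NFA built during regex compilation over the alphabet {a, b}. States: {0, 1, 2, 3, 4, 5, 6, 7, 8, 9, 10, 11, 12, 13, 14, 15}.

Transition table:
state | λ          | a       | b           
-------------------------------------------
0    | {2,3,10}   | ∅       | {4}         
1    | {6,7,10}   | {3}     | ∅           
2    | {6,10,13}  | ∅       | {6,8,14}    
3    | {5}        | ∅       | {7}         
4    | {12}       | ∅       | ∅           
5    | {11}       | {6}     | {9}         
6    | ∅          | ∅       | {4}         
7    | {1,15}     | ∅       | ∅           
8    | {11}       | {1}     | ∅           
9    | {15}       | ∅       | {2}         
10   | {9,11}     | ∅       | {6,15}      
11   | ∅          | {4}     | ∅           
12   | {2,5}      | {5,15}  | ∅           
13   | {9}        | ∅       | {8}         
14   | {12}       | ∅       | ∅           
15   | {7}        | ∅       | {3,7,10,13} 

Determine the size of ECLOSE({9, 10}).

7

Start with {9, 10}.
From 9 via λ: add 15.
From 10 via λ: add 11.
From 15 via λ: add 7.
From 7 via λ: add 1.
From 1 via λ: add 6.
λ-closure = {1, 6, 7, 9, 10, 11, 15}, which has 7 states.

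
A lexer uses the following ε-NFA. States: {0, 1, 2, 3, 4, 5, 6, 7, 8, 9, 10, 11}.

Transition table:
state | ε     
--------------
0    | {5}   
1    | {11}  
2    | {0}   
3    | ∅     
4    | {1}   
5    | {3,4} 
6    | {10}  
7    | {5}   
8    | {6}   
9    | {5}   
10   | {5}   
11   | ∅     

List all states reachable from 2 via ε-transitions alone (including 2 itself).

Start with {2}.
From 2 via ε: add 0.
From 0 via ε: add 5.
From 5 via ε: add 3, 4.
From 4 via ε: add 1.
From 1 via ε: add 11.
No new states can be added; the closed set is {0, 1, 2, 3, 4, 5, 11}.

{0, 1, 2, 3, 4, 5, 11}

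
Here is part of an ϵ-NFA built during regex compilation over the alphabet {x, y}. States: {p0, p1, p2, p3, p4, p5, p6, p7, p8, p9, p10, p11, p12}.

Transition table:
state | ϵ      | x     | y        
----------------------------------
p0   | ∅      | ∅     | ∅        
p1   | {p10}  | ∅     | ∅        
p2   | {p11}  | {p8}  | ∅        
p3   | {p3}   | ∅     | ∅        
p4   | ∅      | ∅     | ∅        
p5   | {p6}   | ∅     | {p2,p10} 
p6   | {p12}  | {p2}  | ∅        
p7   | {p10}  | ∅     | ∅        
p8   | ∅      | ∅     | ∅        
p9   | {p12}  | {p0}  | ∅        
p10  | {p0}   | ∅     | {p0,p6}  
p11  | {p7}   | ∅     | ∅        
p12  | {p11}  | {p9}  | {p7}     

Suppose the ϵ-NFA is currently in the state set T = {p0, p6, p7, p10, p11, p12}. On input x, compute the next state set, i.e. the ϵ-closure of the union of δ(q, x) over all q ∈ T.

{p0, p2, p7, p9, p10, p11, p12}

p6 on x → {p2}.
p12 on x → {p9}.
No x-transition from p0, p7, p10, p11.
Union after reading x: {p2, p9}.
Now take the ϵ-closure:
From p2 via ϵ: add p11.
From p9 via ϵ: add p12.
From p11 via ϵ: add p7.
From p7 via ϵ: add p10.
From p10 via ϵ: add p0.
No new states can be added; the closed set is {p0, p2, p7, p9, p10, p11, p12}.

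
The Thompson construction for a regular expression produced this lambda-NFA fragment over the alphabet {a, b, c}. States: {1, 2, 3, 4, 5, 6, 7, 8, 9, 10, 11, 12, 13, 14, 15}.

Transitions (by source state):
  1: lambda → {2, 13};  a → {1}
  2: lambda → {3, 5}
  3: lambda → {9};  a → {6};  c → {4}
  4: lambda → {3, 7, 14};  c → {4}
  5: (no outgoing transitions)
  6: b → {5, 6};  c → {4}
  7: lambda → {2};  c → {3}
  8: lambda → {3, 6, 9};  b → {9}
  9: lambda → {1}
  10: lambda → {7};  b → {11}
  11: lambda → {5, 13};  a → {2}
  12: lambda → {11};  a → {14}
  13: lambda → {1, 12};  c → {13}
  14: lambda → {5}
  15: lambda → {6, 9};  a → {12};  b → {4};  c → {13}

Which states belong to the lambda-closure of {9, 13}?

Start with {9, 13}.
From 9 via lambda: add 1.
From 13 via lambda: add 12.
From 1 via lambda: add 2.
From 12 via lambda: add 11.
From 2 via lambda: add 3, 5.
No new states can be added; the closed set is {1, 2, 3, 5, 9, 11, 12, 13}.

{1, 2, 3, 5, 9, 11, 12, 13}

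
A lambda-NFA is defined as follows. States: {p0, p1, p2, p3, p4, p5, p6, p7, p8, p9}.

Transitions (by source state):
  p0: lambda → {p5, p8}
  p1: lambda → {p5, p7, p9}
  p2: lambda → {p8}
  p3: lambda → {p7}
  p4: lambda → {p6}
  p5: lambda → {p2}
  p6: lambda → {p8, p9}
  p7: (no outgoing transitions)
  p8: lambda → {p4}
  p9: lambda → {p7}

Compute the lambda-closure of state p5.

{p2, p4, p5, p6, p7, p8, p9}

Start with {p5}.
From p5 via lambda: add p2.
From p2 via lambda: add p8.
From p8 via lambda: add p4.
From p4 via lambda: add p6.
From p6 via lambda: add p9.
From p9 via lambda: add p7.
No new states can be added; the closed set is {p2, p4, p5, p6, p7, p8, p9}.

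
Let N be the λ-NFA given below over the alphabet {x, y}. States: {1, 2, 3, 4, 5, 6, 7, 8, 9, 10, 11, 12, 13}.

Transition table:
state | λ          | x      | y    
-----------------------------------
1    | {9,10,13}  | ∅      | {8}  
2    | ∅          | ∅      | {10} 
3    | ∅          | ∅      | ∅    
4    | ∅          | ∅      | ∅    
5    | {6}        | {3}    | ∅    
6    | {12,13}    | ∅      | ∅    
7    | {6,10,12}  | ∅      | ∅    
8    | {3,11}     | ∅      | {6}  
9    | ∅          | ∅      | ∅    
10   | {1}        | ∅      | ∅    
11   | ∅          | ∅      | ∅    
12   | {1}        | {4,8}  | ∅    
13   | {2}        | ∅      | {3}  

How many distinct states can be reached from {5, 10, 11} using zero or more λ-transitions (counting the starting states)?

Start with {5, 10, 11}.
From 5 via λ: add 6.
From 10 via λ: add 1.
From 1 via λ: add 9, 13.
From 6 via λ: add 12.
From 13 via λ: add 2.
λ-closure = {1, 2, 5, 6, 9, 10, 11, 12, 13}, which has 9 states.

9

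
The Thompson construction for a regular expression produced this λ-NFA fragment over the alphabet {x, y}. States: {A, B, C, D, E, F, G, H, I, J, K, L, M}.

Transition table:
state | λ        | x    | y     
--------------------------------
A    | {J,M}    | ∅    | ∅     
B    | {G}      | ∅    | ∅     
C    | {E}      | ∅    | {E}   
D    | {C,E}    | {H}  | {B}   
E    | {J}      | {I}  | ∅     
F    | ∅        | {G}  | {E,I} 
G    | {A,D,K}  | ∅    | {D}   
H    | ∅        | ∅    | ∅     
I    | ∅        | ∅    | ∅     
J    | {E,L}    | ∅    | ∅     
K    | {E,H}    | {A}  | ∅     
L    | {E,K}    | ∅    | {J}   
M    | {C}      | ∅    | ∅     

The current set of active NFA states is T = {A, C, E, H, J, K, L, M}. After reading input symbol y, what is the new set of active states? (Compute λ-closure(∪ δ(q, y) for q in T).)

C on y → {E}.
L on y → {J}.
No y-transition from A, E, H, J, K, M.
Union after reading y: {E, J}.
Now take the λ-closure:
From J via λ: add L.
From L via λ: add K.
From K via λ: add H.
No new states can be added; the closed set is {E, H, J, K, L}.

{E, H, J, K, L}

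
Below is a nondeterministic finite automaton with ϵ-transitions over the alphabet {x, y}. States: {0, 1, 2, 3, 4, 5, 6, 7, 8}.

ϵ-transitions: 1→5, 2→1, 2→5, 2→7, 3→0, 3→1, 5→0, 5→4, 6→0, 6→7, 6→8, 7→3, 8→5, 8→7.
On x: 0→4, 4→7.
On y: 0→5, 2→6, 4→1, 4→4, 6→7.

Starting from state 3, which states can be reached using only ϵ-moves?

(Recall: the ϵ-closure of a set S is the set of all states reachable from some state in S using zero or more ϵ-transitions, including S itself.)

Start with {3}.
From 3 via ϵ: add 0, 1.
From 1 via ϵ: add 5.
From 5 via ϵ: add 4.
No new states can be added; the closed set is {0, 1, 3, 4, 5}.

{0, 1, 3, 4, 5}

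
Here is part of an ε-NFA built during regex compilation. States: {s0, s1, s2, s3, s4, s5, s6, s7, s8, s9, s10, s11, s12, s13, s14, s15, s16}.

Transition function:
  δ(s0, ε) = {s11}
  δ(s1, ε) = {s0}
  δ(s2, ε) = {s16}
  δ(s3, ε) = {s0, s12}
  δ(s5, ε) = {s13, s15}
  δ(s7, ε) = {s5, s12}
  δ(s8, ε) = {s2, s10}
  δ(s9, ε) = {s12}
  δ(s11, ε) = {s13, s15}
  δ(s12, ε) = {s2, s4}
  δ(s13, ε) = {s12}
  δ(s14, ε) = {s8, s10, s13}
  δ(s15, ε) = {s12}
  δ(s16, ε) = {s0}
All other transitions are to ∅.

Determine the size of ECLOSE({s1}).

9

Start with {s1}.
From s1 via ε: add s0.
From s0 via ε: add s11.
From s11 via ε: add s13, s15.
From s13 via ε: add s12.
From s12 via ε: add s2, s4.
From s2 via ε: add s16.
ε-closure = {s0, s1, s2, s4, s11, s12, s13, s15, s16}, which has 9 states.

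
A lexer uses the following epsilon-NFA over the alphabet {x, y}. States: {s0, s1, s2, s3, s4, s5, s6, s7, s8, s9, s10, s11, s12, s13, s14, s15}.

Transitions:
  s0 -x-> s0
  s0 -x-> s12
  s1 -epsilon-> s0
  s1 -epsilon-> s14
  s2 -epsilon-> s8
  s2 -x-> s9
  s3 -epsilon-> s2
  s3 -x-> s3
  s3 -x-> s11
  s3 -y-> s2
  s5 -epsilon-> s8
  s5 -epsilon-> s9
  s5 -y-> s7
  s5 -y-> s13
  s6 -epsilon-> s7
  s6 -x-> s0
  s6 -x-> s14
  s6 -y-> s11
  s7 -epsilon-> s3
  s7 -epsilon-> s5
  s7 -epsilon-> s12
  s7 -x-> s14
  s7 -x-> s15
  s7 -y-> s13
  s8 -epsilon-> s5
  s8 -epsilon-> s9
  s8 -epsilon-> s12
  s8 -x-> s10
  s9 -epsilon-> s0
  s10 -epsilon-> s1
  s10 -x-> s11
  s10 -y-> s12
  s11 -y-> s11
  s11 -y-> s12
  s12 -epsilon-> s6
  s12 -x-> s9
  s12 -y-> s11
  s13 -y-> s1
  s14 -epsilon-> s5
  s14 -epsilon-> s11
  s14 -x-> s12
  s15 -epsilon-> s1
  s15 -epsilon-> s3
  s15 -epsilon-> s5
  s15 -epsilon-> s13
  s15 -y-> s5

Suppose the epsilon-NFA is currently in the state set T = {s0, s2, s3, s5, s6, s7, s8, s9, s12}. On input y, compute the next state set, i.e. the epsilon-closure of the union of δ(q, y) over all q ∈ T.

s3 on y → {s2}.
s5 on y → {s7, s13}.
s6 on y → {s11}.
s7 on y → {s13}.
s12 on y → {s11}.
No y-transition from s0, s2, s8, s9.
Union after reading y: {s2, s7, s11, s13}.
Now take the epsilon-closure:
From s2 via epsilon: add s8.
From s7 via epsilon: add s3, s5, s12.
From s5 via epsilon: add s9.
From s12 via epsilon: add s6.
From s9 via epsilon: add s0.
No new states can be added; the closed set is {s0, s2, s3, s5, s6, s7, s8, s9, s11, s12, s13}.

{s0, s2, s3, s5, s6, s7, s8, s9, s11, s12, s13}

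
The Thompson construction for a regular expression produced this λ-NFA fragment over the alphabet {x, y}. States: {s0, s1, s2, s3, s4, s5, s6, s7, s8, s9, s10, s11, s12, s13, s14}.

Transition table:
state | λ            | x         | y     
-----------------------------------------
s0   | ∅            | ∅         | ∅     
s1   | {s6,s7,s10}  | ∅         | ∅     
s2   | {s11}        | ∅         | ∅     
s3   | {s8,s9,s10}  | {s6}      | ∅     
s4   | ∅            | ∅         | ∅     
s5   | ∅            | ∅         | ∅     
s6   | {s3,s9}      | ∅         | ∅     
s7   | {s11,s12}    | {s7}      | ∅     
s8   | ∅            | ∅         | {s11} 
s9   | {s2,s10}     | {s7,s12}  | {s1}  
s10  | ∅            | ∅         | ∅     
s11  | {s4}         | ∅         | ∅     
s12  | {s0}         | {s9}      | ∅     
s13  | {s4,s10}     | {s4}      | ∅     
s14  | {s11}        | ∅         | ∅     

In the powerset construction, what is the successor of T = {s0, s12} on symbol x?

s12 on x → {s9}.
No x-transition from s0.
Union after reading x: {s9}.
Now take the λ-closure:
From s9 via λ: add s2, s10.
From s2 via λ: add s11.
From s11 via λ: add s4.
No new states can be added; the closed set is {s2, s4, s9, s10, s11}.

{s2, s4, s9, s10, s11}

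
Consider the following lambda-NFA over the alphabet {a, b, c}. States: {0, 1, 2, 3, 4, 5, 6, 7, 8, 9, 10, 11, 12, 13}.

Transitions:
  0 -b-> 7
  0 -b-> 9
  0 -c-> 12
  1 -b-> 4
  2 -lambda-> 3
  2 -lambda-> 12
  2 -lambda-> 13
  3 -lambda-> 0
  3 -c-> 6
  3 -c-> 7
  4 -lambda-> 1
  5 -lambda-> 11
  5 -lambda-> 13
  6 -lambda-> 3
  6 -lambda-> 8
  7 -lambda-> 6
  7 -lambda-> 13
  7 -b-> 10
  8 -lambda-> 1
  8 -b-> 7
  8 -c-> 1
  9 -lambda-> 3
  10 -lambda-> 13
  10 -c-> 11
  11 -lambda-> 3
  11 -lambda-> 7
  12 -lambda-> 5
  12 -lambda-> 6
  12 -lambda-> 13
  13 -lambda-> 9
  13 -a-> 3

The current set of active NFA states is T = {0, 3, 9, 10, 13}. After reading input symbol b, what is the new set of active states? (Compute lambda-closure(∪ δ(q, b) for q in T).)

0 on b → {7, 9}.
No b-transition from 3, 9, 10, 13.
Union after reading b: {7, 9}.
Now take the lambda-closure:
From 7 via lambda: add 6, 13.
From 9 via lambda: add 3.
From 3 via lambda: add 0.
From 6 via lambda: add 8.
From 8 via lambda: add 1.
No new states can be added; the closed set is {0, 1, 3, 6, 7, 8, 9, 13}.

{0, 1, 3, 6, 7, 8, 9, 13}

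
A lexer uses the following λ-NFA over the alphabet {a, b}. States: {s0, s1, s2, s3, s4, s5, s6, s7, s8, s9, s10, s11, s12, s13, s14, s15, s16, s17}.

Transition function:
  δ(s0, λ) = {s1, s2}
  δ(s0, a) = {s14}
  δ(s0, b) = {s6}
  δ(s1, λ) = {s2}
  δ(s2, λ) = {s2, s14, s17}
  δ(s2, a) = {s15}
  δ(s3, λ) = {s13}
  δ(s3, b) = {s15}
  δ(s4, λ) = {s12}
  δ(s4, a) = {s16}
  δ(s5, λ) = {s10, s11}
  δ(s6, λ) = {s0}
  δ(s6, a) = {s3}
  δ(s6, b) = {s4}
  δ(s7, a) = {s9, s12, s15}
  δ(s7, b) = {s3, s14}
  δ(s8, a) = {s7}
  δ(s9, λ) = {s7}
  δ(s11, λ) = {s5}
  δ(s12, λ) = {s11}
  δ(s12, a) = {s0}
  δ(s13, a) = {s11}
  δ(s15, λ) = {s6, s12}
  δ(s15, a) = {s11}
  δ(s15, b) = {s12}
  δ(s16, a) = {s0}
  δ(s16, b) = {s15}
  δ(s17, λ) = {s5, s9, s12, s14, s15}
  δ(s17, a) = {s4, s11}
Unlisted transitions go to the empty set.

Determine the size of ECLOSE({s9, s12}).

6

Start with {s9, s12}.
From s9 via λ: add s7.
From s12 via λ: add s11.
From s11 via λ: add s5.
From s5 via λ: add s10.
λ-closure = {s5, s7, s9, s10, s11, s12}, which has 6 states.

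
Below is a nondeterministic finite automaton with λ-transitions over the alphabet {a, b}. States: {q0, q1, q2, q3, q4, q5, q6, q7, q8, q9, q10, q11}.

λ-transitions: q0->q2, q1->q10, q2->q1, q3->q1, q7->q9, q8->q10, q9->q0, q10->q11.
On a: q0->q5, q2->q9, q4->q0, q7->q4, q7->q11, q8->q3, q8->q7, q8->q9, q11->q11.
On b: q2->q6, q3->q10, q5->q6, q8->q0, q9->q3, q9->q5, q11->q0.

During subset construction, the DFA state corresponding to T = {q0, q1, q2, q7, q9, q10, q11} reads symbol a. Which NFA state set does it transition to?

{q0, q1, q2, q4, q5, q9, q10, q11}

q0 on a → {q5}.
q2 on a → {q9}.
q7 on a → {q4, q11}.
q11 on a → {q11}.
No a-transition from q1, q9, q10.
Union after reading a: {q4, q5, q9, q11}.
Now take the λ-closure:
From q9 via λ: add q0.
From q0 via λ: add q2.
From q2 via λ: add q1.
From q1 via λ: add q10.
No new states can be added; the closed set is {q0, q1, q2, q4, q5, q9, q10, q11}.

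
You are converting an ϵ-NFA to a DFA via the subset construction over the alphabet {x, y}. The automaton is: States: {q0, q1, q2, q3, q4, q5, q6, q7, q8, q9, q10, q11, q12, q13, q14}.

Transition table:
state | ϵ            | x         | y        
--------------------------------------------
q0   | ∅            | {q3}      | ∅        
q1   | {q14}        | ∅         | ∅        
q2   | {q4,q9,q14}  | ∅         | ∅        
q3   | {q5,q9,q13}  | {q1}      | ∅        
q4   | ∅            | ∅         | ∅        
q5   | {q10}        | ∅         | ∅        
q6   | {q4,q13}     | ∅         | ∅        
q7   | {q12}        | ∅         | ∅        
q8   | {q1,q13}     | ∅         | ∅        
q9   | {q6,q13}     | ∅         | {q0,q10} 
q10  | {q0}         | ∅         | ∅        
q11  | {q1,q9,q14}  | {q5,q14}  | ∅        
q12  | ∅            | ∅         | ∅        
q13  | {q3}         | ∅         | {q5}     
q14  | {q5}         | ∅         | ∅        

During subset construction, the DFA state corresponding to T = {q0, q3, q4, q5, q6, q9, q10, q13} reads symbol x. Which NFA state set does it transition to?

q0 on x → {q3}.
q3 on x → {q1}.
No x-transition from q4, q5, q6, q9, q10, q13.
Union after reading x: {q1, q3}.
Now take the ϵ-closure:
From q1 via ϵ: add q14.
From q3 via ϵ: add q5, q9, q13.
From q5 via ϵ: add q10.
From q9 via ϵ: add q6.
From q6 via ϵ: add q4.
From q10 via ϵ: add q0.
No new states can be added; the closed set is {q0, q1, q3, q4, q5, q6, q9, q10, q13, q14}.

{q0, q1, q3, q4, q5, q6, q9, q10, q13, q14}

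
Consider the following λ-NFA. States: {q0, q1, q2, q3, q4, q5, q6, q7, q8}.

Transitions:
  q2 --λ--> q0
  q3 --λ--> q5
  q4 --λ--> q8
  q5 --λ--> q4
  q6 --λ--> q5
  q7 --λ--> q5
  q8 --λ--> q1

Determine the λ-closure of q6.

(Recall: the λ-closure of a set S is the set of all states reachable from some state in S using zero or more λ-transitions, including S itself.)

{q1, q4, q5, q6, q8}

Start with {q6}.
From q6 via λ: add q5.
From q5 via λ: add q4.
From q4 via λ: add q8.
From q8 via λ: add q1.
No new states can be added; the closed set is {q1, q4, q5, q6, q8}.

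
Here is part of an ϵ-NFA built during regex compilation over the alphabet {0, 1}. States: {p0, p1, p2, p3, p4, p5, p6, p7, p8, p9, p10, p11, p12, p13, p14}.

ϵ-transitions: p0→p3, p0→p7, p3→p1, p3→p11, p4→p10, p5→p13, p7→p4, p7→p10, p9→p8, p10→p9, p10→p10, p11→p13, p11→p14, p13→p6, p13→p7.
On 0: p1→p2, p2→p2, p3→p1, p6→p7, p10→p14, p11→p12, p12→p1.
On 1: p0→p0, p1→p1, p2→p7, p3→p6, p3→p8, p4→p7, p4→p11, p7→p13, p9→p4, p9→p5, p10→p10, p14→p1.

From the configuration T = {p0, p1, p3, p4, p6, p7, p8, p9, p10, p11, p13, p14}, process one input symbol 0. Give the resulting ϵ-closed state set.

p1 on 0 → {p2}.
p3 on 0 → {p1}.
p6 on 0 → {p7}.
p10 on 0 → {p14}.
p11 on 0 → {p12}.
No 0-transition from p0, p4, p7, p8, p9, p13, p14.
Union after reading 0: {p1, p2, p7, p12, p14}.
Now take the ϵ-closure:
From p7 via ϵ: add p4, p10.
From p10 via ϵ: add p9.
From p9 via ϵ: add p8.
No new states can be added; the closed set is {p1, p2, p4, p7, p8, p9, p10, p12, p14}.

{p1, p2, p4, p7, p8, p9, p10, p12, p14}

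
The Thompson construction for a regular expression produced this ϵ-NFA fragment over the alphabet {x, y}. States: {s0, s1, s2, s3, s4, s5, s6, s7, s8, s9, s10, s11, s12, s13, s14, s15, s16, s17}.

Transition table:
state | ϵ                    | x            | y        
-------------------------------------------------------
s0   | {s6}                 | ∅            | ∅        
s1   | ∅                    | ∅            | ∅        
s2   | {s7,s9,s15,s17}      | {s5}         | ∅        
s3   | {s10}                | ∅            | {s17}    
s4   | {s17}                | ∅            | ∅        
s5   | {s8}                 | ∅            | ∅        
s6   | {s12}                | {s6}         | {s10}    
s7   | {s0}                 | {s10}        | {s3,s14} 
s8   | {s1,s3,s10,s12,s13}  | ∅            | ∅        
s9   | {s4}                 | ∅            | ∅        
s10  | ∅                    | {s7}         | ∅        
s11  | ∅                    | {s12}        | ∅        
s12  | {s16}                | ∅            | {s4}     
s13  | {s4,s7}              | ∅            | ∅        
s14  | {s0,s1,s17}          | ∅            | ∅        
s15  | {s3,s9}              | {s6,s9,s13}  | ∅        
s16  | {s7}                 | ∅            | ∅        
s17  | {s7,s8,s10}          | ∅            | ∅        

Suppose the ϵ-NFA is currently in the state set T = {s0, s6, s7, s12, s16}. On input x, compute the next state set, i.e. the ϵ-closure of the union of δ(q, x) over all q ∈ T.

{s0, s6, s7, s10, s12, s16}

s6 on x → {s6}.
s7 on x → {s10}.
No x-transition from s0, s12, s16.
Union after reading x: {s6, s10}.
Now take the ϵ-closure:
From s6 via ϵ: add s12.
From s12 via ϵ: add s16.
From s16 via ϵ: add s7.
From s7 via ϵ: add s0.
No new states can be added; the closed set is {s0, s6, s7, s10, s12, s16}.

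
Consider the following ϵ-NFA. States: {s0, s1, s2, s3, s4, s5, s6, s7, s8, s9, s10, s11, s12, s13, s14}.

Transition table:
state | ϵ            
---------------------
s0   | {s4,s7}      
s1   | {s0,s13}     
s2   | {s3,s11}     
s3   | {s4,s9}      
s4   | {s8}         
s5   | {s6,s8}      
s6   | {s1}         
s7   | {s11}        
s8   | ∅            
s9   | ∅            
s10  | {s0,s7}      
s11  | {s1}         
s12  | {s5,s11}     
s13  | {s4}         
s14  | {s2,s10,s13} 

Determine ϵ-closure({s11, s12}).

{s0, s1, s4, s5, s6, s7, s8, s11, s12, s13}

Start with {s11, s12}.
From s11 via ϵ: add s1.
From s12 via ϵ: add s5.
From s1 via ϵ: add s0, s13.
From s5 via ϵ: add s6, s8.
From s0 via ϵ: add s4, s7.
No new states can be added; the closed set is {s0, s1, s4, s5, s6, s7, s8, s11, s12, s13}.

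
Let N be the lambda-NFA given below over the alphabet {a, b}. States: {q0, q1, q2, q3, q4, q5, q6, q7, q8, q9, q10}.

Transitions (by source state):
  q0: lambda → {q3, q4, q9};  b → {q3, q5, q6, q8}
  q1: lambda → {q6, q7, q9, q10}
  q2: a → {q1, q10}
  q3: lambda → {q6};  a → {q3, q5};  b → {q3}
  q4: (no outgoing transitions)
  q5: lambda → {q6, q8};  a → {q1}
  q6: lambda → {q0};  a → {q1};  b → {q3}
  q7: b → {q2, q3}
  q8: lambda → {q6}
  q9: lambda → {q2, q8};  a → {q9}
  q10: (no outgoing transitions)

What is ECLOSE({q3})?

Start with {q3}.
From q3 via lambda: add q6.
From q6 via lambda: add q0.
From q0 via lambda: add q4, q9.
From q9 via lambda: add q2, q8.
No new states can be added; the closed set is {q0, q2, q3, q4, q6, q8, q9}.

{q0, q2, q3, q4, q6, q8, q9}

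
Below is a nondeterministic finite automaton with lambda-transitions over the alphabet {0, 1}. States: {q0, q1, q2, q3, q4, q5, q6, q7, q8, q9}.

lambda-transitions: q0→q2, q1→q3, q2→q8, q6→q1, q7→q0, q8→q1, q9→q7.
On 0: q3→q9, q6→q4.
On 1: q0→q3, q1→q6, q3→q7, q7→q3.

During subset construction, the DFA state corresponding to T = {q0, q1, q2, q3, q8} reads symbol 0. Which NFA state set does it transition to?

{q0, q1, q2, q3, q7, q8, q9}

q3 on 0 → {q9}.
No 0-transition from q0, q1, q2, q8.
Union after reading 0: {q9}.
Now take the lambda-closure:
From q9 via lambda: add q7.
From q7 via lambda: add q0.
From q0 via lambda: add q2.
From q2 via lambda: add q8.
From q8 via lambda: add q1.
From q1 via lambda: add q3.
No new states can be added; the closed set is {q0, q1, q2, q3, q7, q8, q9}.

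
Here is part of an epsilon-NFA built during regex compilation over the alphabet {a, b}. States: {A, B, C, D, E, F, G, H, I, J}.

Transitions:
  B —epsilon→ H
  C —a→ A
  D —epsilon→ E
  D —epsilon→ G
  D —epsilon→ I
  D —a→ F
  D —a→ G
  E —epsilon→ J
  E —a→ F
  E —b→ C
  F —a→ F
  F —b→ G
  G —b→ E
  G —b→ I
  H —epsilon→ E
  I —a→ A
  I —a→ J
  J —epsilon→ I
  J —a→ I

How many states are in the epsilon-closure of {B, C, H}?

Start with {B, C, H}.
From H via epsilon: add E.
From E via epsilon: add J.
From J via epsilon: add I.
epsilon-closure = {B, C, E, H, I, J}, which has 6 states.

6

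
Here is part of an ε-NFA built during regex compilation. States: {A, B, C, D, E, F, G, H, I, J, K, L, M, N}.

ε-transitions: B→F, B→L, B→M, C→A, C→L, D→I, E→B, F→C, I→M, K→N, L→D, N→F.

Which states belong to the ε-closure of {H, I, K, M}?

{A, C, D, F, H, I, K, L, M, N}

Start with {H, I, K, M}.
From K via ε: add N.
From N via ε: add F.
From F via ε: add C.
From C via ε: add A, L.
From L via ε: add D.
No new states can be added; the closed set is {A, C, D, F, H, I, K, L, M, N}.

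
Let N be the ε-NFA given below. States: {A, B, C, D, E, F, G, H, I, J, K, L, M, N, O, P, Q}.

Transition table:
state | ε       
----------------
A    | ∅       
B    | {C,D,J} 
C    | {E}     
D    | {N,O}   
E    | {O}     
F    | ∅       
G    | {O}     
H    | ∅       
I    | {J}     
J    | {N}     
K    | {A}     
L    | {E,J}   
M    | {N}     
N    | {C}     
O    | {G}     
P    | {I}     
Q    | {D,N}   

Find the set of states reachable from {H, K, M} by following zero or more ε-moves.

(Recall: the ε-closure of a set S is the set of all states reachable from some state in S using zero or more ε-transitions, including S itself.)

{A, C, E, G, H, K, M, N, O}

Start with {H, K, M}.
From K via ε: add A.
From M via ε: add N.
From N via ε: add C.
From C via ε: add E.
From E via ε: add O.
From O via ε: add G.
No new states can be added; the closed set is {A, C, E, G, H, K, M, N, O}.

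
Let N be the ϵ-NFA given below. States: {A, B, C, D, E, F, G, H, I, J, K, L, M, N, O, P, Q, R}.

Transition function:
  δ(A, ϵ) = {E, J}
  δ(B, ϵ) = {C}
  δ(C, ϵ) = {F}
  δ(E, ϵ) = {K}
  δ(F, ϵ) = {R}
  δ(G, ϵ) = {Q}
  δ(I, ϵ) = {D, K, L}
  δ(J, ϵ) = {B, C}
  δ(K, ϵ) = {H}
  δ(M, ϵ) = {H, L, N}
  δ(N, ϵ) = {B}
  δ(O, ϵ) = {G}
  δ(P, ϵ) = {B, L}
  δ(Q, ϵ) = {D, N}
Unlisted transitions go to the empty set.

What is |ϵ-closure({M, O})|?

Start with {M, O}.
From M via ϵ: add H, L, N.
From O via ϵ: add G.
From G via ϵ: add Q.
From N via ϵ: add B.
From B via ϵ: add C.
From Q via ϵ: add D.
From C via ϵ: add F.
From F via ϵ: add R.
ϵ-closure = {B, C, D, F, G, H, L, M, N, O, Q, R}, which has 12 states.

12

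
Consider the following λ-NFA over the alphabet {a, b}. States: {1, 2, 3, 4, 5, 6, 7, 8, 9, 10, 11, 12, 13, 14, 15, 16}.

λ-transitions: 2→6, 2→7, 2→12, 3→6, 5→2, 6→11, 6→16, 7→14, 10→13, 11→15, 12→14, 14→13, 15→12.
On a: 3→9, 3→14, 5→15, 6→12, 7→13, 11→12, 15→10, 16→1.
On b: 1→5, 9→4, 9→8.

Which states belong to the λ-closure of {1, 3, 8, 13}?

{1, 3, 6, 8, 11, 12, 13, 14, 15, 16}

Start with {1, 3, 8, 13}.
From 3 via λ: add 6.
From 6 via λ: add 11, 16.
From 11 via λ: add 15.
From 15 via λ: add 12.
From 12 via λ: add 14.
No new states can be added; the closed set is {1, 3, 6, 8, 11, 12, 13, 14, 15, 16}.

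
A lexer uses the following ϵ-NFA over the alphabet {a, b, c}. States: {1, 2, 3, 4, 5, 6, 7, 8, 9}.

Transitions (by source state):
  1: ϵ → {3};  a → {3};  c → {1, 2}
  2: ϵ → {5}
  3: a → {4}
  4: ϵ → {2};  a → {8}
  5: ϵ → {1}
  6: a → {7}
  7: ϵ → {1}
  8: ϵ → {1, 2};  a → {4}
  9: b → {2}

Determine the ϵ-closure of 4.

{1, 2, 3, 4, 5}

Start with {4}.
From 4 via ϵ: add 2.
From 2 via ϵ: add 5.
From 5 via ϵ: add 1.
From 1 via ϵ: add 3.
No new states can be added; the closed set is {1, 2, 3, 4, 5}.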